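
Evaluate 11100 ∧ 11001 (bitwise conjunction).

AND: 1 only when both bits are 1
  11100
& 11001
-------
  11000
Decimal: 28 & 25 = 24



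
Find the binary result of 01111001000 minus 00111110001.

Method 1 - Direct subtraction (column by column from the right: bit − bit − borrow-in; if negative, add 2 and borrow 1 from the next column):
borrow: 01111101110
        01111001000
-       00111110001
-------------------
        00111010111

Method 2 - Add two's complement:
Two's complement of 00111110001: invert → 11000001110, add 1 → 11000001111
  01111001000
+ 11000001111
-------------
 100111010111  (end carry out of the top bit = 1)
Discarding the end carry: 00111010111
Decimal check:
  01111001000 = 512 + 256 + 128 + 64 + 8 = 968
  00111110001 = 256 + 128 + 64 + 32 + 16 + 1 = 497
  968 - 497 = 471, and 00111010111 = 256 + 128 + 64 + 16 + 4 + 2 + 1 = 471 ✓



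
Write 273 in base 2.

Using repeated division by 2:
273 ÷ 2 = 136 remainder 1
136 ÷ 2 = 68 remainder 0
68 ÷ 2 = 34 remainder 0
34 ÷ 2 = 17 remainder 0
17 ÷ 2 = 8 remainder 1
8 ÷ 2 = 4 remainder 0
4 ÷ 2 = 2 remainder 0
2 ÷ 2 = 1 remainder 0
1 ÷ 2 = 0 remainder 1
Reading remainders bottom to top: 100010001



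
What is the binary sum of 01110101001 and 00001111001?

Add column by column from the right: bit + bit + carry-in; write the sum mod 2, carry 1 when the sum is 2 or 3.
carry:  11111110010
        01110101001
+       00001111001
-------------------
       010000100010
(the carry out of the leftmost column, 0, becomes the leading bit)
Decimal check:
  01110101001 = 512 + 256 + 128 + 32 + 8 + 1 = 937
  00001111001 = 64 + 32 + 16 + 8 + 1 = 121
  937 + 121 = 1058, and 010000100010 = 1024 + 32 + 2 = 1058 ✓



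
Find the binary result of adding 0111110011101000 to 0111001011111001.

Add column by column from the right: bit + bit + carry-in; write the sum mod 2, carry 1 when the sum is 2 or 3.
carry:  1110000111110000
        0111110011101000
+       0111001011111001
------------------------
       01110111111100001
(the carry out of the leftmost column, 0, becomes the leading bit)
Decimal check:
  0111110011101000 = 16384 + 8192 + 4096 + 2048 + 1024 + 128 + 64 + 32 + 8 = 31976
  0111001011111001 = 16384 + 8192 + 4096 + 512 + 128 + 64 + 32 + 16 + 8 + 1 = 29433
  31976 + 29433 = 61409, and 01110111111100001 = 32768 + 16384 + 8192 + 2048 + 1024 + 512 + 256 + 128 + 64 + 32 + 1 = 61409 ✓



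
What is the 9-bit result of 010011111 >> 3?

Original: 010011111 (decimal 159)
Shift right by 3 positions
Drop the 3 low bits; fill with zeros on the left
Result: 000010011 (decimal 19)
Equivalent: 159 >> 3 = 159 ÷ 2^3 = 19



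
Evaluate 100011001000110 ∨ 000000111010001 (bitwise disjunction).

OR: 1 when either bit is 1
  100011001000110
| 000000111010001
-----------------
  100011111010111
Decimal: 17990 | 465 = 18391



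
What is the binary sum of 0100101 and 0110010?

Add column by column from the right: bit + bit + carry-in; write the sum mod 2, carry 1 when the sum is 2 or 3.
carry:  1000000
        0100101
+       0110010
---------------
       01010111
(the carry out of the leftmost column, 0, becomes the leading bit)
Decimal check:
  0100101 = 32 + 4 + 1 = 37
  0110010 = 32 + 16 + 2 = 50
  37 + 50 = 87, and 01010111 = 64 + 16 + 4 + 2 + 1 = 87 ✓



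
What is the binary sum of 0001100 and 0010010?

Add column by column from the right: bit + bit + carry-in; write the sum mod 2, carry 1 when the sum is 2 or 3.
carry:  0000000
        0001100
+       0010010
---------------
       00011110
(the carry out of the leftmost column, 0, becomes the leading bit)
Decimal check:
  0001100 = 8 + 4 = 12
  0010010 = 16 + 2 = 18
  12 + 18 = 30, and 00011110 = 16 + 8 + 4 + 2 = 30 ✓



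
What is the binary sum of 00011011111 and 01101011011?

Add column by column from the right: bit + bit + carry-in; write the sum mod 2, carry 1 when the sum is 2 or 3.
carry:  11110111110
        00011011111
+       01101011011
-------------------
       010000111010
(the carry out of the leftmost column, 0, becomes the leading bit)
Decimal check:
  00011011111 = 128 + 64 + 16 + 8 + 4 + 2 + 1 = 223
  01101011011 = 512 + 256 + 64 + 16 + 8 + 2 + 1 = 859
  223 + 859 = 1082, and 010000111010 = 1024 + 32 + 16 + 8 + 2 = 1082 ✓



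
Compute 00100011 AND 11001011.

AND: 1 only when both bits are 1
  00100011
& 11001011
----------
  00000011
Decimal: 35 & 203 = 3



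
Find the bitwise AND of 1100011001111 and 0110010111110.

AND: 1 only when both bits are 1
  1100011001111
& 0110010111110
---------------
  0100010001110
Decimal: 6351 & 3262 = 2190



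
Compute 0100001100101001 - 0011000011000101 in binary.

Method 1 - Direct subtraction (column by column from the right: bit − bit − borrow-in; if negative, add 2 and borrow 1 from the next column):
borrow: 0110000110001000
        0100001100101001
-       0011000011000101
------------------------
        0001001001100100

Method 2 - Add two's complement:
Two's complement of 0011000011000101: invert → 1100111100111010, add 1 → 1100111100111011
  0100001100101001
+ 1100111100111011
------------------
 10001001001100100  (end carry out of the top bit = 1)
Discarding the end carry: 0001001001100100
Decimal check:
  0100001100101001 = 16384 + 512 + 256 + 32 + 8 + 1 = 17193
  0011000011000101 = 8192 + 4096 + 128 + 64 + 4 + 1 = 12485
  17193 - 12485 = 4708, and 0001001001100100 = 4096 + 512 + 64 + 32 + 4 = 4708 ✓



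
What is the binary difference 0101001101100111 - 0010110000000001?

Method 1 - Direct subtraction (column by column from the right: bit − bit − borrow-in; if negative, add 2 and borrow 1 from the next column):
borrow: 0101100000000000
        0101001101100111
-       0010110000000001
------------------------
        0010011101100110

Method 2 - Add two's complement:
Two's complement of 0010110000000001: invert → 1101001111111110, add 1 → 1101001111111111
  0101001101100111
+ 1101001111111111
------------------
 10010011101100110  (end carry out of the top bit = 1)
Discarding the end carry: 0010011101100110
Decimal check:
  0101001101100111 = 16384 + 4096 + 512 + 256 + 64 + 32 + 4 + 2 + 1 = 21351
  0010110000000001 = 8192 + 2048 + 1024 + 1 = 11265
  21351 - 11265 = 10086, and 0010011101100110 = 8192 + 1024 + 512 + 256 + 64 + 32 + 4 + 2 = 10086 ✓



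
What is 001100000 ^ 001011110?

XOR: 1 when bits differ
  001100000
^ 001011110
-----------
  000111110
Decimal: 96 ^ 94 = 62



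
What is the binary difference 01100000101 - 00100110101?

Method 1 - Direct subtraction (column by column from the right: bit − bit − borrow-in; if negative, add 2 and borrow 1 from the next column):
borrow: 01111100000
        01100000101
-       00100110101
-------------------
        00111010000

Method 2 - Add two's complement:
Two's complement of 00100110101: invert → 11011001010, add 1 → 11011001011
  01100000101
+ 11011001011
-------------
 100111010000  (end carry out of the top bit = 1)
Discarding the end carry: 00111010000
Decimal check:
  01100000101 = 512 + 256 + 4 + 1 = 773
  00100110101 = 256 + 32 + 16 + 4 + 1 = 309
  773 - 309 = 464, and 00111010000 = 256 + 128 + 64 + 16 = 464 ✓



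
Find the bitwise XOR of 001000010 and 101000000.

XOR: 1 when bits differ
  001000010
^ 101000000
-----------
  100000010
Decimal: 66 ^ 320 = 258



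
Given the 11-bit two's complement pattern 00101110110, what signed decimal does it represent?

Binary: 00101110110
Sign bit: 0 (non-negative)
Read directly as an unsigned value:
00101110110 = 256 + 64 + 32 + 16 + 4 + 2 = 374
Value: 374



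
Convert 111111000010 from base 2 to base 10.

Sum of powers of 2 for each 1-bit:
2^1 + 2^6 + 2^7 + 2^8 + 2^9 + 2^10 + 2^11
= 2 + 64 + 128 + 256 + 512 + 1024 + 2048
= 4034



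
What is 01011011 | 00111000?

OR: 1 when either bit is 1
  01011011
| 00111000
----------
  01111011
Decimal: 91 | 56 = 123



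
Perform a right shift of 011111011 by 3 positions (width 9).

Original: 011111011 (decimal 251)
Shift right by 3 positions
Drop the 3 low bits; fill with zeros on the left
Result: 000011111 (decimal 31)
Equivalent: 251 >> 3 = 251 ÷ 2^3 = 31



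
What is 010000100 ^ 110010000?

XOR: 1 when bits differ
  010000100
^ 110010000
-----------
  100010100
Decimal: 132 ^ 400 = 276



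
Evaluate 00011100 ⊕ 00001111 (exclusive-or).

XOR: 1 when bits differ
  00011100
^ 00001111
----------
  00010011
Decimal: 28 ^ 15 = 19



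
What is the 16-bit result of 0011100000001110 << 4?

Original: 0011100000001110 (decimal 14350)
Shift left by 4 positions
Append 4 zeros on the right and drop the 4 high bits that overflow the 16-bit width
Result: 1000000011100000 (decimal 32992)
Equivalent: 14350 << 4 = 14350 × 2^4 = 229600, truncated to 16 bits = 32992



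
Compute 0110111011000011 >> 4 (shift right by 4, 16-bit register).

Original: 0110111011000011 (decimal 28355)
Shift right by 4 positions
Drop the 4 low bits; fill with zeros on the left
Result: 0000011011101100 (decimal 1772)
Equivalent: 28355 >> 4 = 28355 ÷ 2^4 = 1772



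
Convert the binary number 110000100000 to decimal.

Sum of powers of 2 for each 1-bit:
2^5 + 2^10 + 2^11
= 32 + 1024 + 2048
= 3104



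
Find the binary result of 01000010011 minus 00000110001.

Method 1 - Direct subtraction (column by column from the right: bit − bit − borrow-in; if negative, add 2 and borrow 1 from the next column):
borrow: 01111000000
        01000010011
-       00000110001
-------------------
        00111100010

Method 2 - Add two's complement:
Two's complement of 00000110001: invert → 11111001110, add 1 → 11111001111
  01000010011
+ 11111001111
-------------
 100111100010  (end carry out of the top bit = 1)
Discarding the end carry: 00111100010
Decimal check:
  01000010011 = 512 + 16 + 2 + 1 = 531
  00000110001 = 32 + 16 + 1 = 49
  531 - 49 = 482, and 00111100010 = 256 + 128 + 64 + 32 + 2 = 482 ✓



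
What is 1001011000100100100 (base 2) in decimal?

Sum of powers of 2 for each 1-bit:
2^2 + 2^5 + 2^8 + 2^12 + 2^13 + 2^15 + 2^18
= 4 + 32 + 256 + 4096 + 8192 + 32768 + 262144
= 307492



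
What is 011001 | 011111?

OR: 1 when either bit is 1
  011001
| 011111
--------
  011111
Decimal: 25 | 31 = 31



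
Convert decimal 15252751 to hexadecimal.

Using repeated division by 16 (digits 10–15 are A–F):
15252751 ÷ 16 = 953296 remainder 15 (F)
953296 ÷ 16 = 59581 remainder 0
59581 ÷ 16 = 3723 remainder 13 (D)
3723 ÷ 16 = 232 remainder 11 (B)
232 ÷ 16 = 14 remainder 8
14 ÷ 16 = 0 remainder 14 (E)
Reading remainders bottom to top: E8BD0F



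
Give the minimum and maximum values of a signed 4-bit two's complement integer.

For 4-bit two's complement:
Minimum: -2^3 = -8
Maximum: 2^3 - 1 = 7



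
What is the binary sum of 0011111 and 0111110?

Add column by column from the right: bit + bit + carry-in; write the sum mod 2, carry 1 when the sum is 2 or 3.
carry:  1111100
        0011111
+       0111110
---------------
       01011101
(the carry out of the leftmost column, 0, becomes the leading bit)
Decimal check:
  0011111 = 16 + 8 + 4 + 2 + 1 = 31
  0111110 = 32 + 16 + 8 + 4 + 2 = 62
  31 + 62 = 93, and 01011101 = 64 + 16 + 8 + 4 + 1 = 93 ✓



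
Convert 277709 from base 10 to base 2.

Using repeated division by 2:
277709 ÷ 2 = 138854 remainder 1
138854 ÷ 2 = 69427 remainder 0
69427 ÷ 2 = 34713 remainder 1
34713 ÷ 2 = 17356 remainder 1
17356 ÷ 2 = 8678 remainder 0
8678 ÷ 2 = 4339 remainder 0
4339 ÷ 2 = 2169 remainder 1
2169 ÷ 2 = 1084 remainder 1
1084 ÷ 2 = 542 remainder 0
542 ÷ 2 = 271 remainder 0
271 ÷ 2 = 135 remainder 1
135 ÷ 2 = 67 remainder 1
67 ÷ 2 = 33 remainder 1
33 ÷ 2 = 16 remainder 1
16 ÷ 2 = 8 remainder 0
8 ÷ 2 = 4 remainder 0
4 ÷ 2 = 2 remainder 0
2 ÷ 2 = 1 remainder 0
1 ÷ 2 = 0 remainder 1
Reading remainders bottom to top: 1000011110011001101



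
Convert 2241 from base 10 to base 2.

Using repeated division by 2:
2241 ÷ 2 = 1120 remainder 1
1120 ÷ 2 = 560 remainder 0
560 ÷ 2 = 280 remainder 0
280 ÷ 2 = 140 remainder 0
140 ÷ 2 = 70 remainder 0
70 ÷ 2 = 35 remainder 0
35 ÷ 2 = 17 remainder 1
17 ÷ 2 = 8 remainder 1
8 ÷ 2 = 4 remainder 0
4 ÷ 2 = 2 remainder 0
2 ÷ 2 = 1 remainder 0
1 ÷ 2 = 0 remainder 1
Reading remainders bottom to top: 100011000001



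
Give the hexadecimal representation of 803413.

Using repeated division by 16 (digits 10–15 are A–F):
803413 ÷ 16 = 50213 remainder 5
50213 ÷ 16 = 3138 remainder 5
3138 ÷ 16 = 196 remainder 2
196 ÷ 16 = 12 remainder 4
12 ÷ 16 = 0 remainder 12 (C)
Reading remainders bottom to top: C4255



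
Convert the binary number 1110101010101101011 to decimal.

Sum of powers of 2 for each 1-bit:
2^0 + 2^1 + 2^3 + 2^5 + 2^6 + 2^8 + 2^10 + 2^12 + 2^14 + 2^16 + 2^17 + 2^18
= 1 + 2 + 8 + 32 + 64 + 256 + 1024 + 4096 + 16384 + 65536 + 131072 + 262144
= 480619



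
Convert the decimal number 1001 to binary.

Using repeated division by 2:
1001 ÷ 2 = 500 remainder 1
500 ÷ 2 = 250 remainder 0
250 ÷ 2 = 125 remainder 0
125 ÷ 2 = 62 remainder 1
62 ÷ 2 = 31 remainder 0
31 ÷ 2 = 15 remainder 1
15 ÷ 2 = 7 remainder 1
7 ÷ 2 = 3 remainder 1
3 ÷ 2 = 1 remainder 1
1 ÷ 2 = 0 remainder 1
Reading remainders bottom to top: 1111101001



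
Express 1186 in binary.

Using repeated division by 2:
1186 ÷ 2 = 593 remainder 0
593 ÷ 2 = 296 remainder 1
296 ÷ 2 = 148 remainder 0
148 ÷ 2 = 74 remainder 0
74 ÷ 2 = 37 remainder 0
37 ÷ 2 = 18 remainder 1
18 ÷ 2 = 9 remainder 0
9 ÷ 2 = 4 remainder 1
4 ÷ 2 = 2 remainder 0
2 ÷ 2 = 1 remainder 0
1 ÷ 2 = 0 remainder 1
Reading remainders bottom to top: 10010100010



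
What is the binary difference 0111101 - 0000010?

Method 1 - Direct subtraction (column by column from the right: bit − bit − borrow-in; if negative, add 2 and borrow 1 from the next column):
borrow: 0000100
        0111101
-       0000010
---------------
        0111011

Method 2 - Add two's complement:
Two's complement of 0000010: invert → 1111101, add 1 → 1111110
  0111101
+ 1111110
---------
 10111011  (end carry out of the top bit = 1)
Discarding the end carry: 0111011
Decimal check:
  0111101 = 32 + 16 + 8 + 4 + 1 = 61
  0000010 = 2
  61 - 2 = 59, and 0111011 = 32 + 16 + 8 + 2 + 1 = 59 ✓



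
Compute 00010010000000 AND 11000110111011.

AND: 1 only when both bits are 1
  00010010000000
& 11000110111011
----------------
  00000010000000
Decimal: 1152 & 12731 = 128



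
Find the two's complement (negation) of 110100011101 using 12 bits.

Original (sign bit 1, negative): 110100011101
Step 1 - Invert all bits: 001011100010
Step 2 - Add 1: 001011100011
Verification: 110100011101 + 001011100011 = 1000000000000; discarding the end carry (carry out of the top bit) leaves the 12-bit value 000000000000, as required for x + (-x)



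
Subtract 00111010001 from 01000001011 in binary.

Method 1 - Direct subtraction (column by column from the right: bit − bit − borrow-in; if negative, add 2 and borrow 1 from the next column):
borrow: 01111100000
        01000001011
-       00111010001
-------------------
        00000111010

Method 2 - Add two's complement:
Two's complement of 00111010001: invert → 11000101110, add 1 → 11000101111
  01000001011
+ 11000101111
-------------
 100000111010  (end carry out of the top bit = 1)
Discarding the end carry: 00000111010
Decimal check:
  01000001011 = 512 + 8 + 2 + 1 = 523
  00111010001 = 256 + 128 + 64 + 16 + 1 = 465
  523 - 465 = 58, and 00000111010 = 32 + 16 + 8 + 2 = 58 ✓



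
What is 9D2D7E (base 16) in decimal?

Expand by place value (powers of 16):
Digit values: D = 13, E = 14
9D2D7E = 9 × 16^5 + 13 × 16^4 + 2 × 16^3 + 13 × 16^2 + 7 × 16^1 + 14 × 16^0
= 9 × 1048576 + 13 × 65536 + 2 × 4096 + 13 × 256 + 7 × 16 + 14 × 1
= 9437184 + 851968 + 8192 + 3328 + 112 + 14
= 10300798



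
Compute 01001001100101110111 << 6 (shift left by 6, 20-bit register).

Original: 01001001100101110111 (decimal 301431)
Shift left by 6 positions
Append 6 zeros on the right and drop the 6 high bits that overflow the 20-bit width
Result: 01100101110111000000 (decimal 417216)
Equivalent: 301431 << 6 = 301431 × 2^6 = 19291584, truncated to 20 bits = 417216



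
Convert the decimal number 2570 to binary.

Using repeated division by 2:
2570 ÷ 2 = 1285 remainder 0
1285 ÷ 2 = 642 remainder 1
642 ÷ 2 = 321 remainder 0
321 ÷ 2 = 160 remainder 1
160 ÷ 2 = 80 remainder 0
80 ÷ 2 = 40 remainder 0
40 ÷ 2 = 20 remainder 0
20 ÷ 2 = 10 remainder 0
10 ÷ 2 = 5 remainder 0
5 ÷ 2 = 2 remainder 1
2 ÷ 2 = 1 remainder 0
1 ÷ 2 = 0 remainder 1
Reading remainders bottom to top: 101000001010



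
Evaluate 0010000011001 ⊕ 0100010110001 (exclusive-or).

XOR: 1 when bits differ
  0010000011001
^ 0100010110001
---------------
  0110010101000
Decimal: 1049 ^ 2225 = 3240



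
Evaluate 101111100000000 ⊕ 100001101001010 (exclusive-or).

XOR: 1 when bits differ
  101111100000000
^ 100001101001010
-----------------
  001110001001010
Decimal: 24320 ^ 17226 = 7242



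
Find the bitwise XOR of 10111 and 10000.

XOR: 1 when bits differ
  10111
^ 10000
-------
  00111
Decimal: 23 ^ 16 = 7



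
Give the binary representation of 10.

Using repeated division by 2:
10 ÷ 2 = 5 remainder 0
5 ÷ 2 = 2 remainder 1
2 ÷ 2 = 1 remainder 0
1 ÷ 2 = 0 remainder 1
Reading remainders bottom to top: 1010



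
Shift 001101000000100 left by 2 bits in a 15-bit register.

Original: 001101000000100 (decimal 6660)
Shift left by 2 positions
Append 2 zeros on the right
Result: 110100000010000 (decimal 26640)
Equivalent: 6660 << 2 = 6660 × 2^2 = 26640



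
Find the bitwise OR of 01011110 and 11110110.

OR: 1 when either bit is 1
  01011110
| 11110110
----------
  11111110
Decimal: 94 | 246 = 254



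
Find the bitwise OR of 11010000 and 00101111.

OR: 1 when either bit is 1
  11010000
| 00101111
----------
  11111111
Decimal: 208 | 47 = 255



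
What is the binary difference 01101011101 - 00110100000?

Method 1 - Direct subtraction (column by column from the right: bit − bit − borrow-in; if negative, add 2 and borrow 1 from the next column):
borrow: 01101000000
        01101011101
-       00110100000
-------------------
        00110111101

Method 2 - Add two's complement:
Two's complement of 00110100000: invert → 11001011111, add 1 → 11001100000
  01101011101
+ 11001100000
-------------
 100110111101  (end carry out of the top bit = 1)
Discarding the end carry: 00110111101
Decimal check:
  01101011101 = 512 + 256 + 64 + 16 + 8 + 4 + 1 = 861
  00110100000 = 256 + 128 + 32 = 416
  861 - 416 = 445, and 00110111101 = 256 + 128 + 32 + 16 + 8 + 4 + 1 = 445 ✓



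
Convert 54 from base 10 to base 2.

Using repeated division by 2:
54 ÷ 2 = 27 remainder 0
27 ÷ 2 = 13 remainder 1
13 ÷ 2 = 6 remainder 1
6 ÷ 2 = 3 remainder 0
3 ÷ 2 = 1 remainder 1
1 ÷ 2 = 0 remainder 1
Reading remainders bottom to top: 110110



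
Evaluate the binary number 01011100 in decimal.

Sum of powers of 2 for each 1-bit:
2^2 + 2^3 + 2^4 + 2^6
= 4 + 8 + 16 + 64
= 92



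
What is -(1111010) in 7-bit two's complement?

Original (sign bit 1, negative): 1111010
Step 1 - Invert all bits: 0000101
Step 2 - Add 1: 0000110
Verification: 1111010 + 0000110 = 10000000; discarding the end carry (carry out of the top bit) leaves the 7-bit value 0000000, as required for x + (-x)



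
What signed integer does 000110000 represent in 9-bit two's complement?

Binary: 000110000
Sign bit: 0 (non-negative)
Read directly as an unsigned value:
000110000 = 32 + 16 = 48
Value: 48



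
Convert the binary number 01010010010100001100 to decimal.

Sum of powers of 2 for each 1-bit:
2^2 + 2^3 + 2^8 + 2^10 + 2^13 + 2^16 + 2^18
= 4 + 8 + 256 + 1024 + 8192 + 65536 + 262144
= 337164



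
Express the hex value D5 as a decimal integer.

Expand by place value (powers of 16):
Digit values: D = 13
D5 = 13 × 16^1 + 5 × 16^0
= 13 × 16 + 5 × 1
= 208 + 5
= 213



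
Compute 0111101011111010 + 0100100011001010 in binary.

Add column by column from the right: bit + bit + carry-in; write the sum mod 2, carry 1 when the sum is 2 or 3.
carry:  1111000111110100
        0111101011111010
+       0100100011001010
------------------------
       01100001111000100
(the carry out of the leftmost column, 0, becomes the leading bit)
Decimal check:
  0111101011111010 = 16384 + 8192 + 4096 + 2048 + 512 + 128 + 64 + 32 + 16 + 8 + 2 = 31482
  0100100011001010 = 16384 + 2048 + 128 + 64 + 8 + 2 = 18634
  31482 + 18634 = 50116, and 01100001111000100 = 32768 + 16384 + 512 + 256 + 128 + 64 + 4 = 50116 ✓



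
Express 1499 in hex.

Using repeated division by 16 (digits 10–15 are A–F):
1499 ÷ 16 = 93 remainder 11 (B)
93 ÷ 16 = 5 remainder 13 (D)
5 ÷ 16 = 0 remainder 5
Reading remainders bottom to top: 5DB



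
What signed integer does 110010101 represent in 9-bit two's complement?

Binary: 110010101
Sign bit: 1 (negative)
Invert: 001101010
Add 1:  001101011
Magnitude: 001101011 = 64 + 32 + 8 + 2 + 1 = 107
Value: -107



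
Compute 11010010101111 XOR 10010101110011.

XOR: 1 when bits differ
  11010010101111
^ 10010101110011
----------------
  01000111011100
Decimal: 13487 ^ 9587 = 4572



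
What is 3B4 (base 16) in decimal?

Expand by place value (powers of 16):
Digit values: B = 11
3B4 = 3 × 16^2 + 11 × 16^1 + 4 × 16^0
= 3 × 256 + 11 × 16 + 4 × 1
= 768 + 176 + 4
= 948



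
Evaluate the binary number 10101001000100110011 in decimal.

Sum of powers of 2 for each 1-bit:
2^0 + 2^1 + 2^4 + 2^5 + 2^8 + 2^12 + 2^15 + 2^17 + 2^19
= 1 + 2 + 16 + 32 + 256 + 4096 + 32768 + 131072 + 524288
= 692531



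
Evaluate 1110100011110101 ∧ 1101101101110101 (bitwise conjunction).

AND: 1 only when both bits are 1
  1110100011110101
& 1101101101110101
------------------
  1100100001110101
Decimal: 59637 & 56181 = 51317



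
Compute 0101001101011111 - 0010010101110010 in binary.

Method 1 - Direct subtraction (column by column from the right: bit − bit − borrow-in; if negative, add 2 and borrow 1 from the next column):
borrow: 0101101111000000
        0101001101011111
-       0010010101110010
------------------------
        0010110111101101

Method 2 - Add two's complement:
Two's complement of 0010010101110010: invert → 1101101010001101, add 1 → 1101101010001110
  0101001101011111
+ 1101101010001110
------------------
 10010110111101101  (end carry out of the top bit = 1)
Discarding the end carry: 0010110111101101
Decimal check:
  0101001101011111 = 16384 + 4096 + 512 + 256 + 64 + 16 + 8 + 4 + 2 + 1 = 21343
  0010010101110010 = 8192 + 1024 + 256 + 64 + 32 + 16 + 2 = 9586
  21343 - 9586 = 11757, and 0010110111101101 = 8192 + 2048 + 1024 + 256 + 128 + 64 + 32 + 8 + 4 + 1 = 11757 ✓



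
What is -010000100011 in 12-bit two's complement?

Original: 010000100011
Step 1 - Invert all bits: 101111011100
Step 2 - Add 1: 101111011101
Verification: 010000100011 + 101111011101 = 1000000000000; discarding the end carry (carry out of the top bit) leaves the 12-bit value 000000000000, as required for x + (-x)



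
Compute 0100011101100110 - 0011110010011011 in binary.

Method 1 - Direct subtraction (column by column from the right: bit − bit − borrow-in; if negative, add 2 and borrow 1 from the next column):
borrow: 0111000100110110
        0100011101100110
-       0011110010011011
------------------------
        0000101011001011

Method 2 - Add two's complement:
Two's complement of 0011110010011011: invert → 1100001101100100, add 1 → 1100001101100101
  0100011101100110
+ 1100001101100101
------------------
 10000101011001011  (end carry out of the top bit = 1)
Discarding the end carry: 0000101011001011
Decimal check:
  0100011101100110 = 16384 + 1024 + 512 + 256 + 64 + 32 + 4 + 2 = 18278
  0011110010011011 = 8192 + 4096 + 2048 + 1024 + 128 + 16 + 8 + 2 + 1 = 15515
  18278 - 15515 = 2763, and 0000101011001011 = 2048 + 512 + 128 + 64 + 8 + 2 + 1 = 2763 ✓



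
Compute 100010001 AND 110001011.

AND: 1 only when both bits are 1
  100010001
& 110001011
-----------
  100000001
Decimal: 273 & 395 = 257



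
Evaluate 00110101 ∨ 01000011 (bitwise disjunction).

OR: 1 when either bit is 1
  00110101
| 01000011
----------
  01110111
Decimal: 53 | 67 = 119



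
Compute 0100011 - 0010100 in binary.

Method 1 - Direct subtraction (column by column from the right: bit − bit − borrow-in; if negative, add 2 and borrow 1 from the next column):
borrow: 0111000
        0100011
-       0010100
---------------
        0001111

Method 2 - Add two's complement:
Two's complement of 0010100: invert → 1101011, add 1 → 1101100
  0100011
+ 1101100
---------
 10001111  (end carry out of the top bit = 1)
Discarding the end carry: 0001111
Decimal check:
  0100011 = 32 + 2 + 1 = 35
  0010100 = 16 + 4 = 20
  35 - 20 = 15, and 0001111 = 8 + 4 + 2 + 1 = 15 ✓



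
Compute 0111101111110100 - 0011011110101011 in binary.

Method 1 - Direct subtraction (column by column from the right: bit − bit − borrow-in; if negative, add 2 and borrow 1 from the next column):
borrow: 0000100000010110
        0111101111110100
-       0011011110101011
------------------------
        0100010001001001

Method 2 - Add two's complement:
Two's complement of 0011011110101011: invert → 1100100001010100, add 1 → 1100100001010101
  0111101111110100
+ 1100100001010101
------------------
 10100010001001001  (end carry out of the top bit = 1)
Discarding the end carry: 0100010001001001
Decimal check:
  0111101111110100 = 16384 + 8192 + 4096 + 2048 + 512 + 256 + 128 + 64 + 32 + 16 + 4 = 31732
  0011011110101011 = 8192 + 4096 + 1024 + 512 + 256 + 128 + 32 + 8 + 2 + 1 = 14251
  31732 - 14251 = 17481, and 0100010001001001 = 16384 + 1024 + 64 + 8 + 1 = 17481 ✓



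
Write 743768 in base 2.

Using repeated division by 2:
743768 ÷ 2 = 371884 remainder 0
371884 ÷ 2 = 185942 remainder 0
185942 ÷ 2 = 92971 remainder 0
92971 ÷ 2 = 46485 remainder 1
46485 ÷ 2 = 23242 remainder 1
23242 ÷ 2 = 11621 remainder 0
11621 ÷ 2 = 5810 remainder 1
5810 ÷ 2 = 2905 remainder 0
2905 ÷ 2 = 1452 remainder 1
1452 ÷ 2 = 726 remainder 0
726 ÷ 2 = 363 remainder 0
363 ÷ 2 = 181 remainder 1
181 ÷ 2 = 90 remainder 1
90 ÷ 2 = 45 remainder 0
45 ÷ 2 = 22 remainder 1
22 ÷ 2 = 11 remainder 0
11 ÷ 2 = 5 remainder 1
5 ÷ 2 = 2 remainder 1
2 ÷ 2 = 1 remainder 0
1 ÷ 2 = 0 remainder 1
Reading remainders bottom to top: 10110101100101011000



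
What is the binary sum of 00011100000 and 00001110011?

Add column by column from the right: bit + bit + carry-in; write the sum mod 2, carry 1 when the sum is 2 or 3.
carry:  00111000000
        00011100000
+       00001110011
-------------------
       000101010011
(the carry out of the leftmost column, 0, becomes the leading bit)
Decimal check:
  00011100000 = 128 + 64 + 32 = 224
  00001110011 = 64 + 32 + 16 + 2 + 1 = 115
  224 + 115 = 339, and 000101010011 = 256 + 64 + 16 + 2 + 1 = 339 ✓



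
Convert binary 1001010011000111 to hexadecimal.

Group into 4-bit nibbles from right:
  1001 = 9
  0100 = 4
  1100 = C
  0111 = 7
Result: 94C7



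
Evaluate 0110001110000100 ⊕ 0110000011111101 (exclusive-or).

XOR: 1 when bits differ
  0110001110000100
^ 0110000011111101
------------------
  0000001101111001
Decimal: 25476 ^ 24829 = 889



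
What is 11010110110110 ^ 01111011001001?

XOR: 1 when bits differ
  11010110110110
^ 01111011001001
----------------
  10101101111111
Decimal: 13750 ^ 7881 = 11135



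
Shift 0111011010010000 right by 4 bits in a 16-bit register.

Original: 0111011010010000 (decimal 30352)
Shift right by 4 positions
Drop the 4 low bits; fill with zeros on the left
Result: 0000011101101001 (decimal 1897)
Equivalent: 30352 >> 4 = 30352 ÷ 2^4 = 1897



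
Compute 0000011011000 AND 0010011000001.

AND: 1 only when both bits are 1
  0000011011000
& 0010011000001
---------------
  0000011000000
Decimal: 216 & 1217 = 192



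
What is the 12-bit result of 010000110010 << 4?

Original: 010000110010 (decimal 1074)
Shift left by 4 positions
Append 4 zeros on the right and drop the 4 high bits that overflow the 12-bit width
Result: 001100100000 (decimal 800)
Equivalent: 1074 << 4 = 1074 × 2^4 = 17184, truncated to 12 bits = 800



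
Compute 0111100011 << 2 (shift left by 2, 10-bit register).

Original: 0111100011 (decimal 483)
Shift left by 2 positions
Append 2 zeros on the right and drop the 2 high bits that overflow the 10-bit width
Result: 1110001100 (decimal 908)
Equivalent: 483 << 2 = 483 × 2^2 = 1932, truncated to 10 bits = 908



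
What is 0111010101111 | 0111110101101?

OR: 1 when either bit is 1
  0111010101111
| 0111110101101
---------------
  0111110101111
Decimal: 3759 | 4013 = 4015



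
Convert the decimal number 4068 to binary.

Using repeated division by 2:
4068 ÷ 2 = 2034 remainder 0
2034 ÷ 2 = 1017 remainder 0
1017 ÷ 2 = 508 remainder 1
508 ÷ 2 = 254 remainder 0
254 ÷ 2 = 127 remainder 0
127 ÷ 2 = 63 remainder 1
63 ÷ 2 = 31 remainder 1
31 ÷ 2 = 15 remainder 1
15 ÷ 2 = 7 remainder 1
7 ÷ 2 = 3 remainder 1
3 ÷ 2 = 1 remainder 1
1 ÷ 2 = 0 remainder 1
Reading remainders bottom to top: 111111100100



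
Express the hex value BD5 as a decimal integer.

Expand by place value (powers of 16):
Digit values: B = 11, D = 13
BD5 = 11 × 16^2 + 13 × 16^1 + 5 × 16^0
= 11 × 256 + 13 × 16 + 5 × 1
= 2816 + 208 + 5
= 3029



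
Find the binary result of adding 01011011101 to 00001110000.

Add column by column from the right: bit + bit + carry-in; write the sum mod 2, carry 1 when the sum is 2 or 3.
carry:  00111100000
        01011011101
+       00001110000
-------------------
       001101001101
(the carry out of the leftmost column, 0, becomes the leading bit)
Decimal check:
  01011011101 = 512 + 128 + 64 + 16 + 8 + 4 + 1 = 733
  00001110000 = 64 + 32 + 16 = 112
  733 + 112 = 845, and 001101001101 = 512 + 256 + 64 + 8 + 4 + 1 = 845 ✓



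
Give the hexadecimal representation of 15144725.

Using repeated division by 16 (digits 10–15 are A–F):
15144725 ÷ 16 = 946545 remainder 5
946545 ÷ 16 = 59159 remainder 1
59159 ÷ 16 = 3697 remainder 7
3697 ÷ 16 = 231 remainder 1
231 ÷ 16 = 14 remainder 7
14 ÷ 16 = 0 remainder 14 (E)
Reading remainders bottom to top: E71715



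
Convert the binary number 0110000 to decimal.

Sum of powers of 2 for each 1-bit:
2^4 + 2^5
= 16 + 32
= 48



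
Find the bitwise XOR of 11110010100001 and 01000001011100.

XOR: 1 when bits differ
  11110010100001
^ 01000001011100
----------------
  10110011111101
Decimal: 15521 ^ 4188 = 11517



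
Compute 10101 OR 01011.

OR: 1 when either bit is 1
  10101
| 01011
-------
  11111
Decimal: 21 | 11 = 31



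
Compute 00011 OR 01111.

OR: 1 when either bit is 1
  00011
| 01111
-------
  01111
Decimal: 3 | 15 = 15



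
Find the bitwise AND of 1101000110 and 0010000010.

AND: 1 only when both bits are 1
  1101000110
& 0010000010
------------
  0000000010
Decimal: 838 & 130 = 2



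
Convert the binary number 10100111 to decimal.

Sum of powers of 2 for each 1-bit:
2^0 + 2^1 + 2^2 + 2^5 + 2^7
= 1 + 2 + 4 + 32 + 128
= 167



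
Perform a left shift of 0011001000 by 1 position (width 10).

Original: 0011001000 (decimal 200)
Shift left by 1 position
Append 1 zero on the right
Result: 0110010000 (decimal 400)
Equivalent: 200 << 1 = 200 × 2^1 = 400



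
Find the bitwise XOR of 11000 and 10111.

XOR: 1 when bits differ
  11000
^ 10111
-------
  01111
Decimal: 24 ^ 23 = 15



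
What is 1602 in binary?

Using repeated division by 2:
1602 ÷ 2 = 801 remainder 0
801 ÷ 2 = 400 remainder 1
400 ÷ 2 = 200 remainder 0
200 ÷ 2 = 100 remainder 0
100 ÷ 2 = 50 remainder 0
50 ÷ 2 = 25 remainder 0
25 ÷ 2 = 12 remainder 1
12 ÷ 2 = 6 remainder 0
6 ÷ 2 = 3 remainder 0
3 ÷ 2 = 1 remainder 1
1 ÷ 2 = 0 remainder 1
Reading remainders bottom to top: 11001000010



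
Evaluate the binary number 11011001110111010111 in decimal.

Sum of powers of 2 for each 1-bit:
2^0 + 2^1 + 2^2 + 2^4 + 2^6 + 2^7 + 2^8 + 2^10 + 2^11 + 2^12 + 2^15 + 2^16 + 2^18 + 2^19
= 1 + 2 + 4 + 16 + 64 + 128 + 256 + 1024 + 2048 + 4096 + 32768 + 65536 + 262144 + 524288
= 892375



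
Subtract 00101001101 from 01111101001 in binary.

Method 1 - Direct subtraction (column by column from the right: bit − bit − borrow-in; if negative, add 2 and borrow 1 from the next column):
borrow: 00000111000
        01111101001
-       00101001101
-------------------
        01010011100

Method 2 - Add two's complement:
Two's complement of 00101001101: invert → 11010110010, add 1 → 11010110011
  01111101001
+ 11010110011
-------------
 101010011100  (end carry out of the top bit = 1)
Discarding the end carry: 01010011100
Decimal check:
  01111101001 = 512 + 256 + 128 + 64 + 32 + 8 + 1 = 1001
  00101001101 = 256 + 64 + 8 + 4 + 1 = 333
  1001 - 333 = 668, and 01010011100 = 512 + 128 + 16 + 8 + 4 = 668 ✓



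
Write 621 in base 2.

Using repeated division by 2:
621 ÷ 2 = 310 remainder 1
310 ÷ 2 = 155 remainder 0
155 ÷ 2 = 77 remainder 1
77 ÷ 2 = 38 remainder 1
38 ÷ 2 = 19 remainder 0
19 ÷ 2 = 9 remainder 1
9 ÷ 2 = 4 remainder 1
4 ÷ 2 = 2 remainder 0
2 ÷ 2 = 1 remainder 0
1 ÷ 2 = 0 remainder 1
Reading remainders bottom to top: 1001101101



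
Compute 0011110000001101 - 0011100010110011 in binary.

Method 1 - Direct subtraction (column by column from the right: bit − bit − borrow-in; if negative, add 2 and borrow 1 from the next column):
borrow: 0000011111100100
        0011110000001101
-       0011100010110011
------------------------
        0000001101011010

Method 2 - Add two's complement:
Two's complement of 0011100010110011: invert → 1100011101001100, add 1 → 1100011101001101
  0011110000001101
+ 1100011101001101
------------------
 10000001101011010  (end carry out of the top bit = 1)
Discarding the end carry: 0000001101011010
Decimal check:
  0011110000001101 = 8192 + 4096 + 2048 + 1024 + 8 + 4 + 1 = 15373
  0011100010110011 = 8192 + 4096 + 2048 + 128 + 32 + 16 + 2 + 1 = 14515
  15373 - 14515 = 858, and 0000001101011010 = 512 + 256 + 64 + 16 + 8 + 2 = 858 ✓



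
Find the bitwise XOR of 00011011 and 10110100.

XOR: 1 when bits differ
  00011011
^ 10110100
----------
  10101111
Decimal: 27 ^ 180 = 175



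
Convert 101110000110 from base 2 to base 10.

Sum of powers of 2 for each 1-bit:
2^1 + 2^2 + 2^7 + 2^8 + 2^9 + 2^11
= 2 + 4 + 128 + 256 + 512 + 2048
= 2950



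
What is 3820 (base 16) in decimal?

Expand by place value (powers of 16):
3820 = 3 × 16^3 + 8 × 16^2 + 2 × 16^1 + 0 × 16^0
= 3 × 4096 + 8 × 256 + 2 × 16 + 0 × 1
= 12288 + 2048 + 32 + 0
= 14368



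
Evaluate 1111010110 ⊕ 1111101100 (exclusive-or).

XOR: 1 when bits differ
  1111010110
^ 1111101100
------------
  0000111010
Decimal: 982 ^ 1004 = 58



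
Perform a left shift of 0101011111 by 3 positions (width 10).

Original: 0101011111 (decimal 351)
Shift left by 3 positions
Append 3 zeros on the right and drop the 3 high bits that overflow the 10-bit width
Result: 1011111000 (decimal 760)
Equivalent: 351 << 3 = 351 × 2^3 = 2808, truncated to 10 bits = 760



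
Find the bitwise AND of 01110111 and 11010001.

AND: 1 only when both bits are 1
  01110111
& 11010001
----------
  01010001
Decimal: 119 & 209 = 81



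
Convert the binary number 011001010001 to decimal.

Sum of powers of 2 for each 1-bit:
2^0 + 2^4 + 2^6 + 2^9 + 2^10
= 1 + 16 + 64 + 512 + 1024
= 1617



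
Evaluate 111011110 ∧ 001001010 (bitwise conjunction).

AND: 1 only when both bits are 1
  111011110
& 001001010
-----------
  001001010
Decimal: 478 & 74 = 74



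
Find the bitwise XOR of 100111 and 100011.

XOR: 1 when bits differ
  100111
^ 100011
--------
  000100
Decimal: 39 ^ 35 = 4



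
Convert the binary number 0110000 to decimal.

Sum of powers of 2 for each 1-bit:
2^4 + 2^5
= 16 + 32
= 48



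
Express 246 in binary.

Using repeated division by 2:
246 ÷ 2 = 123 remainder 0
123 ÷ 2 = 61 remainder 1
61 ÷ 2 = 30 remainder 1
30 ÷ 2 = 15 remainder 0
15 ÷ 2 = 7 remainder 1
7 ÷ 2 = 3 remainder 1
3 ÷ 2 = 1 remainder 1
1 ÷ 2 = 0 remainder 1
Reading remainders bottom to top: 11110110



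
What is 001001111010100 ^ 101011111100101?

XOR: 1 when bits differ
  001001111010100
^ 101011111100101
-----------------
  100010000110001
Decimal: 5076 ^ 22501 = 17457



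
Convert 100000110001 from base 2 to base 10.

Sum of powers of 2 for each 1-bit:
2^0 + 2^4 + 2^5 + 2^11
= 1 + 16 + 32 + 2048
= 2097



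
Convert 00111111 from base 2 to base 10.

Sum of powers of 2 for each 1-bit:
2^0 + 2^1 + 2^2 + 2^3 + 2^4 + 2^5
= 1 + 2 + 4 + 8 + 16 + 32
= 63



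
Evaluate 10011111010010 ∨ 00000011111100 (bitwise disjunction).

OR: 1 when either bit is 1
  10011111010010
| 00000011111100
----------------
  10011111111110
Decimal: 10194 | 252 = 10238



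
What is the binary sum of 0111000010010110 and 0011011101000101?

Add column by column from the right: bit + bit + carry-in; write the sum mod 2, carry 1 when the sum is 2 or 3.
carry:  1110000000001000
        0111000010010110
+       0011011101000101
------------------------
       01010011111011011
(the carry out of the leftmost column, 0, becomes the leading bit)
Decimal check:
  0111000010010110 = 16384 + 8192 + 4096 + 128 + 16 + 4 + 2 = 28822
  0011011101000101 = 8192 + 4096 + 1024 + 512 + 256 + 64 + 4 + 1 = 14149
  28822 + 14149 = 42971, and 01010011111011011 = 32768 + 8192 + 1024 + 512 + 256 + 128 + 64 + 16 + 8 + 2 + 1 = 42971 ✓



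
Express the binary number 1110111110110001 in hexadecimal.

Group into 4-bit nibbles from right:
  1110 = E
  1111 = F
  1011 = B
  0001 = 1
Result: EFB1



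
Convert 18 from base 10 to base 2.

Using repeated division by 2:
18 ÷ 2 = 9 remainder 0
9 ÷ 2 = 4 remainder 1
4 ÷ 2 = 2 remainder 0
2 ÷ 2 = 1 remainder 0
1 ÷ 2 = 0 remainder 1
Reading remainders bottom to top: 10010



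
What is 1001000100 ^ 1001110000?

XOR: 1 when bits differ
  1001000100
^ 1001110000
------------
  0000110100
Decimal: 580 ^ 624 = 52



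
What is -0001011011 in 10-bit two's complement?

Original: 0001011011
Step 1 - Invert all bits: 1110100100
Step 2 - Add 1: 1110100101
Verification: 0001011011 + 1110100101 = 10000000000; discarding the end carry (carry out of the top bit) leaves the 10-bit value 0000000000, as required for x + (-x)



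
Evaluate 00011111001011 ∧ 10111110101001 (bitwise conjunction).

AND: 1 only when both bits are 1
  00011111001011
& 10111110101001
----------------
  00011110001001
Decimal: 1995 & 12201 = 1929



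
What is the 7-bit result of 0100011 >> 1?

Original: 0100011 (decimal 35)
Shift right by 1 position
Drop the 1 low bit; fill with zero on the left
Result: 0010001 (decimal 17)
Equivalent: 35 >> 1 = 35 ÷ 2^1 = 17



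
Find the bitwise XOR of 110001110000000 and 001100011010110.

XOR: 1 when bits differ
  110001110000000
^ 001100011010110
-----------------
  111101101010110
Decimal: 25472 ^ 6358 = 31574



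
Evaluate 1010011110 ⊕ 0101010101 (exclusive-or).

XOR: 1 when bits differ
  1010011110
^ 0101010101
------------
  1111001011
Decimal: 670 ^ 341 = 971



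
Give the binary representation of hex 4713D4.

Convert each hex digit to 4 bits:
  4 = 0100
  7 = 0111
  1 = 0001
  3 = 0011
  D = 1101
  4 = 0100
Concatenate: 010001110001001111010100



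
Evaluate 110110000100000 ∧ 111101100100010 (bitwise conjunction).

AND: 1 only when both bits are 1
  110110000100000
& 111101100100010
-----------------
  110100000100000
Decimal: 27680 & 31522 = 26656



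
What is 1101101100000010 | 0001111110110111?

OR: 1 when either bit is 1
  1101101100000010
| 0001111110110111
------------------
  1101111110110111
Decimal: 56066 | 8119 = 57271



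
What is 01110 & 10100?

AND: 1 only when both bits are 1
  01110
& 10100
-------
  00100
Decimal: 14 & 20 = 4

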